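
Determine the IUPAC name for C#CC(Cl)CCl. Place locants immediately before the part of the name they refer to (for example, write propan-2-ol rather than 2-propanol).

3,4-dichlorobut-1-yne

The longest carbon chain that includes the multiple bond has 4 carbons, so the parent hydride is butane.
The chain contains a C≡C triple bond, so the unsaturation ending is -yne.
The numbering direction is chosen so that numbering from this end puts the triple bond at C-1 rather than C-3.
With this numbering: the triple bond between C-1 and C-2; chloro groups at C-3 and C-4.
The name is 3,4-dichlorobut-1-yne.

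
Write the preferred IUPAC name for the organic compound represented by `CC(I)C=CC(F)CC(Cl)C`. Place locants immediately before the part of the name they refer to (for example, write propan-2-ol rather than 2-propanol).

The longest chain bearing the multiple bond is 8 carbons long (octane).
The chain contains a C=C double bond, so the unsaturation ending is -ene.
The numbering direction is chosen so that numbering from this end puts the double bond at C-3 rather than C-5.
That gives the double bond between C-3 and C-4; a chloro group at C-7; a fluoro group at C-5; an iodo group at C-2.
The substituents are ordered alphabetically, ignoring any di-/tri- multipliers.
The name is 7-chloro-5-fluoro-2-iodooct-3-ene.

7-chloro-5-fluoro-2-iodooct-3-ene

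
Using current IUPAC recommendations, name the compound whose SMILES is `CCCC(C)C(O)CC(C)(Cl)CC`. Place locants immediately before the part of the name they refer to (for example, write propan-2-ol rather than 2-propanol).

Counting along the main chain through the –OH group gives 9 carbons: the parent is nonane.
The highest-priority functional group is an alcohol (–OH), so the name ends in -ol.
Number the chain so that the substituent locant set {3,3,6} is lower than {4,7,7} at the first point of difference.
With this numbering: the hydroxyl at C-5; a chloro group at C-3; methyl groups at C-3 and C-6.
Prefixes are listed alphabetically: chloro, methyl.
Putting it together: 3-chloro-3,6-dimethylnonan-5-ol.

3-chloro-3,6-dimethylnonan-5-ol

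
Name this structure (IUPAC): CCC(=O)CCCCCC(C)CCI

11-iodo-9-methylundecan-3-one

The longest chain bearing the carbonyl is 11 carbons long (undecane).
The principal characteristic group is a ketone (C=O on an internal carbon), named with the suffix -one.
The numbering direction is chosen so that numbering from this end puts the carbonyl group at C-3 rather than C-9.
With this numbering: the carbonyl at C-3; an iodo group at C-11; a methyl group at C-9.
Substituent prefixes are cited in alphabetical order (multiplying prefixes like di-/tri- are ignored for ordering).
Putting it together: 11-iodo-9-methylundecan-3-one.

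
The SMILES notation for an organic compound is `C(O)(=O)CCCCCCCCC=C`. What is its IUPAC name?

The longest carbon chain that includes the –COOH group and the multiple bond has 11 carbons, so the parent hydride is undecane.
The principal characteristic group is a carboxylic acid (terminal –COOH), named with the suffix -oic acid.
A C=C double bond in the chain gives the infix -ene-.
Number the chain so that the carboxylic acid carbon is C-1 by definition.
That gives the double bond between C-10 and C-11.
Assembling the pieces gives undec-10-enoic acid.

undec-10-enoic acid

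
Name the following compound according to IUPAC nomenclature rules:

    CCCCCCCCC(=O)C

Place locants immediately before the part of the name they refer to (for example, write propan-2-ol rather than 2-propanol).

Counting along the main chain through the carbonyl gives 10 carbons: the parent is decane.
A ketone (C=O on an internal carbon) is the principal characteristic group, giving the suffix -one.
Number the chain so that numbering from this end puts the carbonyl group at C-2 rather than C-9.
With this numbering: the carbonyl at C-2.
The name is decan-2-one.

decan-2-one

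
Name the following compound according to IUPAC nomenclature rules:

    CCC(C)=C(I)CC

3-iodo-4-methylhex-3-ene

The longest chain bearing the multiple bond is 6 carbons long (hexane).
The chain contains a C=C double bond, so the unsaturation ending is -ene.
Number the chain so that the locant sets are identical either way, so the alphabetically earlier iodo substituent takes the lower locant (3 rather than 4).
With this numbering: the double bond between C-3 and C-4; an iodo group at C-3; a methyl group at C-4.
The substituents are ordered alphabetically, ignoring any di-/tri- multipliers.
Assembling the pieces gives 3-iodo-4-methylhex-3-ene.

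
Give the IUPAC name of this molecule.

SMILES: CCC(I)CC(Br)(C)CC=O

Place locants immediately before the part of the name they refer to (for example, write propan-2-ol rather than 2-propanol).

3-bromo-5-iodo-3-methylheptanal

The longest carbon chain that includes the –CHO group has 7 carbons, so the parent hydride is heptane.
An aldehyde (terminal –CHO) is the principal characteristic group, giving the suffix -al.
Number the chain so that the aldehyde carbon is C-1 by definition.
With this numbering: a bromo group at C-3; an iodo group at C-5; a methyl group at C-3.
The substituents are ordered alphabetically, ignoring any di-/tri- multipliers.
Putting it together: 3-bromo-5-iodo-3-methylheptanal.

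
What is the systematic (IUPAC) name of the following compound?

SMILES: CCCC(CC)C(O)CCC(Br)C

2-bromo-6-ethylnonan-5-ol

The longest chain bearing the –OH group is 9 carbons long (nonane).
An alcohol (–OH) is the principal characteristic group, giving the suffix -ol.
The numbering direction is chosen so that the substituent locant set {2,6} is lower than {4,8} at the first point of difference.
With this numbering: the hydroxyl at C-5; a bromo group at C-2; an ethyl group at C-6.
The substituents are ordered alphabetically, ignoring any di-/tri- multipliers.
The name is 2-bromo-6-ethylnonan-5-ol.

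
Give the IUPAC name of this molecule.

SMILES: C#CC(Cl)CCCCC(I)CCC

The longest chain bearing the multiple bond is 11 carbons long (undecane).
There is one C≡C triple bond, indicated by the ending -yne.
Number the chain so that numbering from this end puts the triple bond at C-1 rather than C-10.
With this numbering: the triple bond between C-1 and C-2; a chloro group at C-3; an iodo group at C-8.
The substituents are ordered alphabetically, ignoring any di-/tri- multipliers.
Assembling the pieces gives 3-chloro-8-iodoundec-1-yne.

3-chloro-8-iodoundec-1-yne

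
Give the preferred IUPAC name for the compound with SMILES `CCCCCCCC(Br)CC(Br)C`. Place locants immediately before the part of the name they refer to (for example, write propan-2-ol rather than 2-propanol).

2,4-dibromoundecane

The longest continuous carbon chain has 11 atoms, so the parent hydride is undecane.
Choose the numbering such that the substituent locant set {2,4} is lower than {8,10} at the first point of difference.
This places bromo groups at C-2 and C-4.
The name is 2,4-dibromoundecane.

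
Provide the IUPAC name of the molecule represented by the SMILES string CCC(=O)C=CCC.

The longest chain bearing the carbonyl and the multiple bond is 7 carbons long (heptane).
The principal characteristic group is a ketone (C=O on an internal carbon), named with the suffix -one.
There is one C=C double bond, indicated by the ending -ene.
The numbering direction is chosen so that numbering from this end puts the carbonyl group at C-3 rather than C-5.
This places the carbonyl at C-3; the double bond between C-4 and C-5.
The name is hept-4-en-3-one.

hept-4-en-3-one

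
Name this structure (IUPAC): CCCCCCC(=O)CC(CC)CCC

4-ethyldodecan-6-one

The longest carbon chain that includes the carbonyl has 12 carbons, so the parent hydride is dodecane.
A ketone (C=O on an internal carbon) is the principal characteristic group, giving the suffix -one.
The numbering direction is chosen so that numbering from this end puts the carbonyl group at C-6 rather than C-7.
This places the carbonyl at C-6; an ethyl group at C-4.
Assembling the pieces gives 4-ethyldodecan-6-one.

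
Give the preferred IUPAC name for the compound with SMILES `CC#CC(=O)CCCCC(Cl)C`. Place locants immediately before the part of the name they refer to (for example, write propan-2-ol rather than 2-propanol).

9-chlorodec-2-yn-4-one

The longest carbon chain that includes the carbonyl and the multiple bond has 10 carbons, so the parent hydride is decane.
The principal characteristic group is a ketone (C=O on an internal carbon), named with the suffix -one.
A C≡C triple bond in the chain gives the infix -yne-.
The numbering direction is chosen so that numbering from this end puts the carbonyl group at C-4 rather than C-7.
With this numbering: the carbonyl at C-4; the triple bond between C-2 and C-3; a chloro group at C-9.
The name is 9-chlorodec-2-yn-4-one.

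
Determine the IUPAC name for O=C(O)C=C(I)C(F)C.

4-fluoro-3-iodopent-2-enoic acid

The longest carbon chain that includes the –COOH group and the multiple bond has 5 carbons, so the parent hydride is pentane.
The highest-priority functional group is a carboxylic acid (terminal –COOH), so the name ends in -oic acid.
There is one C=C double bond, indicated by the ending -ene.
The numbering direction is chosen so that the carboxylic acid carbon is C-1 by definition.
With this numbering: the double bond between C-2 and C-3; a fluoro group at C-4; an iodo group at C-3.
Substituent prefixes are cited in alphabetical order (multiplying prefixes like di-/tri- are ignored for ordering).
Putting it together: 4-fluoro-3-iodopent-2-enoic acid.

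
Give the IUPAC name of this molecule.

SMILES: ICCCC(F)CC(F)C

4,6-difluoro-1-iodoheptane

The parent chain contains 7 carbons (heptane).
Choose the numbering such that the substituent locant set {1,4,6} is lower than {2,4,7} at the first point of difference.
With this numbering: fluoro groups at C-4 and C-6; an iodo group at C-1.
Prefixes are listed alphabetically: fluoro, iodo.
Assembling the pieces gives 4,6-difluoro-1-iodoheptane.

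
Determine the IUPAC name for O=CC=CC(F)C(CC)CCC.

5-ethyl-4-fluorooct-2-enal

The longest carbon chain that includes the –CHO group and the multiple bond has 8 carbons, so the parent hydride is octane.
The highest-priority functional group is an aldehyde (terminal –CHO), so the name ends in -al.
A C=C double bond in the chain gives the infix -ene-.
The numbering direction is chosen so that the aldehyde carbon is C-1 by definition.
This places the double bond between C-2 and C-3; an ethyl group at C-5; a fluoro group at C-4.
The substituents are ordered alphabetically, ignoring any di-/tri- multipliers.
Assembling the pieces gives 5-ethyl-4-fluorooct-2-enal.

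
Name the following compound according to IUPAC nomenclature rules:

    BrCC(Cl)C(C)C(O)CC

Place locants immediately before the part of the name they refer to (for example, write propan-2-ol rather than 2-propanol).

Counting along the main chain through the –OH group gives 6 carbons: the parent is hexane.
An alcohol (–OH) is the principal characteristic group, giving the suffix -ol.
The numbering direction is chosen so that numbering from this end puts the hydroxyl group at C-3 rather than C-4.
That gives the hydroxyl at C-3; a bromo group at C-6; a chloro group at C-5; a methyl group at C-4.
The substituents are ordered alphabetically, ignoring any di-/tri- multipliers.
Putting it together: 6-bromo-5-chloro-4-methylhexan-3-ol.

6-bromo-5-chloro-4-methylhexan-3-ol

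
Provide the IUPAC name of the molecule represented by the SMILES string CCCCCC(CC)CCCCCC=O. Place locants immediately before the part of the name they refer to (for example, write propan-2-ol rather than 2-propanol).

Counting along the main chain through the –CHO group gives 12 carbons: the parent is dodecane.
An aldehyde (terminal –CHO) is the principal characteristic group, giving the suffix -al.
Choose the numbering such that the aldehyde carbon is C-1 by definition.
That gives an ethyl group at C-7.
The name is 7-ethyldodecanal.

7-ethyldodecanal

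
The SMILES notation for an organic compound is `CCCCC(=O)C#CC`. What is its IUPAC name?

Counting along the main chain through the carbonyl and the multiple bond gives 8 carbons: the parent is octane.
The principal characteristic group is a ketone (C=O on an internal carbon), named with the suffix -one.
A C≡C triple bond in the chain gives the infix -yne-.
Number the chain so that numbering from this end puts the carbonyl group at C-4 rather than C-5.
This places the carbonyl at C-4; the triple bond between C-2 and C-3.
Assembling the pieces gives oct-2-yn-4-one.

oct-2-yn-4-one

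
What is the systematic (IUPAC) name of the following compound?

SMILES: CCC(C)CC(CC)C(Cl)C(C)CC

4-chloro-5-ethyl-3,7-dimethylnonane

The parent chain contains 9 carbons (nonane).
The numbering direction is chosen so that the substituent locant set {3,4,5,7} is lower than {3,5,6,7} at the first point of difference.
This places a chloro group at C-4; an ethyl group at C-5; methyl groups at C-3 and C-7.
Substituent prefixes are cited in alphabetical order (multiplying prefixes like di-/tri- are ignored for ordering).
Putting it together: 4-chloro-5-ethyl-3,7-dimethylnonane.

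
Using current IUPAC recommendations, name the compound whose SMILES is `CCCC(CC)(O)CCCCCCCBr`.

11-bromo-4-ethylundecan-4-ol

Counting along the main chain through the –OH group gives 11 carbons: the parent is undecane.
An alcohol (–OH) is the principal characteristic group, giving the suffix -ol.
Number the chain so that numbering from this end puts the hydroxyl group at C-4 rather than C-8.
That gives the hydroxyl at C-4; a bromo group at C-11; an ethyl group at C-4.
The substituents are ordered alphabetically, ignoring any di-/tri- multipliers.
Assembling the pieces gives 11-bromo-4-ethylundecan-4-ol.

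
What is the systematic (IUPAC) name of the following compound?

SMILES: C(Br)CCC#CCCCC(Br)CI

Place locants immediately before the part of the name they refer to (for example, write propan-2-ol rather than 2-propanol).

1,9-dibromo-10-iododec-4-yne

The longest carbon chain that includes the multiple bond has 10 carbons, so the parent hydride is decane.
There is one C≡C triple bond, indicated by the ending -yne.
Number the chain so that numbering from this end puts the triple bond at C-4 rather than C-6.
That gives the triple bond between C-4 and C-5; bromo groups at C-1 and C-9; an iodo group at C-10.
The substituents are ordered alphabetically, ignoring any di-/tri- multipliers.
Assembling the pieces gives 1,9-dibromo-10-iododec-4-yne.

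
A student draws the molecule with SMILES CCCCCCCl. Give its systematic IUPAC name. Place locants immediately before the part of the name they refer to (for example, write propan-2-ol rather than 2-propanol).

1-chlorohexane

The longest continuous carbon chain has 6 atoms, so the parent hydride is hexane.
Choose the numbering such that the substituent locant set {1} is lower than {6} at the first point of difference.
With this numbering: a chloro group at C-1.
The name is 1-chlorohexane.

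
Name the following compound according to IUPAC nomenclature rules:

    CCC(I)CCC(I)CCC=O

Counting along the main chain through the –CHO group gives 9 carbons: the parent is nonane.
An aldehyde (terminal –CHO) is the principal characteristic group, giving the suffix -al.
Number the chain so that the aldehyde carbon is C-1 by definition.
That gives iodo groups at C-4 and C-7.
Putting it together: 4,7-diiodononanal.

4,7-diiodononanal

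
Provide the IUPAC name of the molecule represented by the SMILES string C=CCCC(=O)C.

hex-5-en-2-one

Counting along the main chain through the carbonyl and the multiple bond gives 6 carbons: the parent is hexane.
The highest-priority functional group is a ketone (C=O on an internal carbon), so the name ends in -one.
There is one C=C double bond, indicated by the ending -ene.
Choose the numbering such that numbering from this end puts the carbonyl group at C-2 rather than C-5.
This places the carbonyl at C-2; the double bond between C-5 and C-6.
Putting it together: hex-5-en-2-one.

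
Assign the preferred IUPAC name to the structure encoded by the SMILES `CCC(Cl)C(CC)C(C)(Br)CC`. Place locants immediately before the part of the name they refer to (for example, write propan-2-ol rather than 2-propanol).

The parent chain contains 7 carbons (heptane).
Choose the numbering such that the substituent locant set {3,3,4,5} is lower than {3,4,5,5} at the first point of difference.
This places a bromo group at C-3; a chloro group at C-5; an ethyl group at C-4; a methyl group at C-3.
Prefixes are listed alphabetically: bromo, chloro, ethyl, methyl.
The name is 3-bromo-5-chloro-4-ethyl-3-methylheptane.

3-bromo-5-chloro-4-ethyl-3-methylheptane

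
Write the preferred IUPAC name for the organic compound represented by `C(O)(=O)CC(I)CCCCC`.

3-iodooctanoic acid

The longest carbon chain that includes the –COOH group has 8 carbons, so the parent hydride is octane.
A carboxylic acid (terminal –COOH) is the principal characteristic group, giving the suffix -oic acid.
Choose the numbering such that the carboxylic acid carbon is C-1 by definition.
That gives an iodo group at C-3.
The name is 3-iodooctanoic acid.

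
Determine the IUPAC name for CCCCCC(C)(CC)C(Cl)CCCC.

The longest carbon chain is 11 atoms: the parent is undecane.
Number the chain so that the substituent locant set {5,6,6} is lower than {6,6,7} at the first point of difference.
That gives a chloro group at C-5; an ethyl group at C-6; a methyl group at C-6.
The substituents are ordered alphabetically, ignoring any di-/tri- multipliers.
The name is 5-chloro-6-ethyl-6-methylundecane.

5-chloro-6-ethyl-6-methylundecane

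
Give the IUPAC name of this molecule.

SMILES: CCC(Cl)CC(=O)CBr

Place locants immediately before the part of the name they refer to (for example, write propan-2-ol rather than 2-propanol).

1-bromo-4-chlorohexan-2-one

The longest carbon chain that includes the carbonyl has 6 carbons, so the parent hydride is hexane.
A ketone (C=O on an internal carbon) is the principal characteristic group, giving the suffix -one.
The numbering direction is chosen so that numbering from this end puts the carbonyl group at C-2 rather than C-5.
That gives the carbonyl at C-2; a bromo group at C-1; a chloro group at C-4.
Substituent prefixes are cited in alphabetical order (multiplying prefixes like di-/tri- are ignored for ordering).
The name is 1-bromo-4-chlorohexan-2-one.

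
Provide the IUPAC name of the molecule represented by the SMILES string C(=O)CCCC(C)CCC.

5-methyloctanal

The longest chain bearing the –CHO group is 8 carbons long (octane).
An aldehyde (terminal –CHO) is the principal characteristic group, giving the suffix -al.
Choose the numbering such that the aldehyde carbon is C-1 by definition.
With this numbering: a methyl group at C-5.
Putting it together: 5-methyloctanal.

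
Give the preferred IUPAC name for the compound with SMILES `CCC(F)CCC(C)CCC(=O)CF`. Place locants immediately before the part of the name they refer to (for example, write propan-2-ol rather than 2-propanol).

1,8-difluoro-5-methyldecan-2-one

The longest carbon chain that includes the carbonyl has 10 carbons, so the parent hydride is decane.
The highest-priority functional group is a ketone (C=O on an internal carbon), so the name ends in -one.
The numbering direction is chosen so that numbering from this end puts the carbonyl group at C-2 rather than C-9.
With this numbering: the carbonyl at C-2; fluoro groups at C-1 and C-8; a methyl group at C-5.
Substituent prefixes are cited in alphabetical order (multiplying prefixes like di-/tri- are ignored for ordering).
The name is 1,8-difluoro-5-methyldecan-2-one.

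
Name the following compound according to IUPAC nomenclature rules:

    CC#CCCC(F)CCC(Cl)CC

9-chloro-6-fluoroundec-2-yne

The longest chain bearing the multiple bond is 11 carbons long (undecane).
The chain contains a C≡C triple bond, so the unsaturation ending is -yne.
Number the chain so that numbering from this end puts the triple bond at C-2 rather than C-9.
That gives the triple bond between C-2 and C-3; a chloro group at C-9; a fluoro group at C-6.
Substituent prefixes are cited in alphabetical order (multiplying prefixes like di-/tri- are ignored for ordering).
The name is 9-chloro-6-fluoroundec-2-yne.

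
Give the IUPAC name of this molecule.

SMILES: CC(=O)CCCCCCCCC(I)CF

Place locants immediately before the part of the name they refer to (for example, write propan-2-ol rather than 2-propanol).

The longest carbon chain that includes the carbonyl has 12 carbons, so the parent hydride is dodecane.
The highest-priority functional group is a ketone (C=O on an internal carbon), so the name ends in -one.
Number the chain so that numbering from this end puts the carbonyl group at C-2 rather than C-11.
That gives the carbonyl at C-2; a fluoro group at C-12; an iodo group at C-11.
Prefixes are listed alphabetically: fluoro, iodo.
Putting it together: 12-fluoro-11-iodododecan-2-one.

12-fluoro-11-iodododecan-2-one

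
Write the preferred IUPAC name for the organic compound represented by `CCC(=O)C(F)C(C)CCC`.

The longest carbon chain that includes the carbonyl has 8 carbons, so the parent hydride is octane.
The highest-priority functional group is a ketone (C=O on an internal carbon), so the name ends in -one.
The numbering direction is chosen so that numbering from this end puts the carbonyl group at C-3 rather than C-6.
With this numbering: the carbonyl at C-3; a fluoro group at C-4; a methyl group at C-5.
Prefixes are listed alphabetically: fluoro, methyl.
The name is 4-fluoro-5-methyloctan-3-one.

4-fluoro-5-methyloctan-3-one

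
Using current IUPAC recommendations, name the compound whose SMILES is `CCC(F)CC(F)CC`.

The parent chain contains 7 carbons (heptane).
Numbering from either end gives identical locants here.
With this numbering: fluoro groups at C-3 and C-5.
Assembling the pieces gives 3,5-difluoroheptane.

3,5-difluoroheptane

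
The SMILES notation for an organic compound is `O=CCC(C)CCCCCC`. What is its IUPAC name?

Counting along the main chain through the –CHO group gives 9 carbons: the parent is nonane.
The highest-priority functional group is an aldehyde (terminal –CHO), so the name ends in -al.
Number the chain so that the aldehyde carbon is C-1 by definition.
This places a methyl group at C-3.
Assembling the pieces gives 3-methylnonanal.

3-methylnonanal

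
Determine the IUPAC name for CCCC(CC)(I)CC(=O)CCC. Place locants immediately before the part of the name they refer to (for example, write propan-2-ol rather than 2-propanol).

6-ethyl-6-iodononan-4-one

The longest carbon chain that includes the carbonyl has 9 carbons, so the parent hydride is nonane.
A ketone (C=O on an internal carbon) is the principal characteristic group, giving the suffix -one.
The numbering direction is chosen so that numbering from this end puts the carbonyl group at C-4 rather than C-6.
That gives the carbonyl at C-4; an ethyl group at C-6; an iodo group at C-6.
The substituents are ordered alphabetically, ignoring any di-/tri- multipliers.
The name is 6-ethyl-6-iodononan-4-one.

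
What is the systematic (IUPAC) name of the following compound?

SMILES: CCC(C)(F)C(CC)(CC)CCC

4,4-diethyl-3-fluoro-3-methylheptane

The parent chain contains 7 carbons (heptane).
Number the chain so that the substituent locant set {3,3,4,4} is lower than {4,4,5,5} at the first point of difference.
This places two ethyl groups at C-4; a fluoro group at C-3; a methyl group at C-3.
Prefixes are listed alphabetically: ethyl, fluoro, methyl.
Assembling the pieces gives 4,4-diethyl-3-fluoro-3-methylheptane.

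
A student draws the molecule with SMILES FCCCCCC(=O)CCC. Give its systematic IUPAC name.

The longest carbon chain that includes the carbonyl has 9 carbons, so the parent hydride is nonane.
A ketone (C=O on an internal carbon) is the principal characteristic group, giving the suffix -one.
Number the chain so that numbering from this end puts the carbonyl group at C-4 rather than C-6.
That gives the carbonyl at C-4; a fluoro group at C-9.
Putting it together: 9-fluorononan-4-one.

9-fluorononan-4-one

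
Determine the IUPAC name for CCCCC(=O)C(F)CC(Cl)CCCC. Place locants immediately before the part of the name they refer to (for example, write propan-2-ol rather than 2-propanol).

8-chloro-6-fluorododecan-5-one

The longest carbon chain that includes the carbonyl has 12 carbons, so the parent hydride is dodecane.
A ketone (C=O on an internal carbon) is the principal characteristic group, giving the suffix -one.
Choose the numbering such that numbering from this end puts the carbonyl group at C-5 rather than C-8.
This places the carbonyl at C-5; a chloro group at C-8; a fluoro group at C-6.
Substituent prefixes are cited in alphabetical order (multiplying prefixes like di-/tri- are ignored for ordering).
The name is 8-chloro-6-fluorododecan-5-one.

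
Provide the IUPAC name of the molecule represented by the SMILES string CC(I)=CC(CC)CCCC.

Counting along the main chain through the multiple bond gives 8 carbons: the parent is octane.
The chain contains a C=C double bond, so the unsaturation ending is -ene.
Choose the numbering such that numbering from this end puts the double bond at C-2 rather than C-6.
This places the double bond between C-2 and C-3; an ethyl group at C-4; an iodo group at C-2.
Substituent prefixes are cited in alphabetical order (multiplying prefixes like di-/tri- are ignored for ordering).
The name is 4-ethyl-2-iodooct-2-ene.

4-ethyl-2-iodooct-2-ene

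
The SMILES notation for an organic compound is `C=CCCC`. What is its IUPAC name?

pent-1-ene

The longest carbon chain that includes the multiple bond has 5 carbons, so the parent hydride is pentane.
There is one C=C double bond, indicated by the ending -ene.
Choose the numbering such that numbering from this end puts the double bond at C-1 rather than C-4.
This places the double bond between C-1 and C-2.
Assembling the pieces gives pent-1-ene.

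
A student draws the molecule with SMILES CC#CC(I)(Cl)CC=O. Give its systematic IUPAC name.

3-chloro-3-iodohex-4-ynal

The longest carbon chain that includes the –CHO group and the multiple bond has 6 carbons, so the parent hydride is hexane.
The highest-priority functional group is an aldehyde (terminal –CHO), so the name ends in -al.
A C≡C triple bond in the chain gives the infix -yne-.
Choose the numbering such that the aldehyde carbon is C-1 by definition.
That gives the triple bond between C-4 and C-5; a chloro group at C-3; an iodo group at C-3.
Substituent prefixes are cited in alphabetical order (multiplying prefixes like di-/tri- are ignored for ordering).
The name is 3-chloro-3-iodohex-4-ynal.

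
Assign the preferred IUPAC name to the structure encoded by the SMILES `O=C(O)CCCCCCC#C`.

non-8-ynoic acid

The longest chain bearing the –COOH group and the multiple bond is 9 carbons long (nonane).
A carboxylic acid (terminal –COOH) is the principal characteristic group, giving the suffix -oic acid.
There is one C≡C triple bond, indicated by the ending -yne.
Choose the numbering such that the carboxylic acid carbon is C-1 by definition.
That gives the triple bond between C-8 and C-9.
Putting it together: non-8-ynoic acid.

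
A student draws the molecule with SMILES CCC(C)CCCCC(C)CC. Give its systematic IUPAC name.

The parent chain contains 10 carbons (decane).
The molecule is symmetric, so either numbering direction gives the same locants.
With this numbering: methyl groups at C-3 and C-8.
Assembling the pieces gives 3,8-dimethyldecane.

3,8-dimethyldecane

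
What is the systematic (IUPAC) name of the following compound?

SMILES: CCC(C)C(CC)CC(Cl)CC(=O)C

4-chloro-6-ethyl-7-methylnonan-2-one

Counting along the main chain through the carbonyl gives 9 carbons: the parent is nonane.
A ketone (C=O on an internal carbon) is the principal characteristic group, giving the suffix -one.
The numbering direction is chosen so that numbering from this end puts the carbonyl group at C-2 rather than C-8.
With this numbering: the carbonyl at C-2; a chloro group at C-4; an ethyl group at C-6; a methyl group at C-7.
Prefixes are listed alphabetically: chloro, ethyl, methyl.
Putting it together: 4-chloro-6-ethyl-7-methylnonan-2-one.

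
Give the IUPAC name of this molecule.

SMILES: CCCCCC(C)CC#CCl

1-chloro-4-methylnon-1-yne

The longest chain bearing the multiple bond is 9 carbons long (nonane).
There is one C≡C triple bond, indicated by the ending -yne.
Choose the numbering such that numbering from this end puts the triple bond at C-1 rather than C-8.
With this numbering: the triple bond between C-1 and C-2; a chloro group at C-1; a methyl group at C-4.
Prefixes are listed alphabetically: chloro, methyl.
The name is 1-chloro-4-methylnon-1-yne.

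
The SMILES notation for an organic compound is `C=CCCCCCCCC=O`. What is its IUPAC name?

dec-9-enal

Counting along the main chain through the –CHO group and the multiple bond gives 10 carbons: the parent is decane.
The principal characteristic group is an aldehyde (terminal –CHO), named with the suffix -al.
A C=C double bond in the chain gives the infix -ene-.
The numbering direction is chosen so that the aldehyde carbon is C-1 by definition.
This places the double bond between C-9 and C-10.
Putting it together: dec-9-enal.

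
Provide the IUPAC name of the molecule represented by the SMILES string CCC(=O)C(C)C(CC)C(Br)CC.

Counting along the main chain through the carbonyl gives 8 carbons: the parent is octane.
The principal characteristic group is a ketone (C=O on an internal carbon), named with the suffix -one.
Choose the numbering such that numbering from this end puts the carbonyl group at C-3 rather than C-6.
With this numbering: the carbonyl at C-3; a bromo group at C-6; an ethyl group at C-5; a methyl group at C-4.
The substituents are ordered alphabetically, ignoring any di-/tri- multipliers.
Assembling the pieces gives 6-bromo-5-ethyl-4-methyloctan-3-one.

6-bromo-5-ethyl-4-methyloctan-3-one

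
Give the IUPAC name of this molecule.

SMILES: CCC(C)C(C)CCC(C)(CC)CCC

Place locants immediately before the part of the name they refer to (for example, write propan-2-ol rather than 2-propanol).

The parent chain contains 10 carbons (decane).
The numbering direction is chosen so that the substituent locant set {3,4,7,7} is lower than {4,4,7,8} at the first point of difference.
With this numbering: an ethyl group at C-7; methyl groups at C-3 and C-4 and C-7.
The substituents are ordered alphabetically, ignoring any di-/tri- multipliers.
Assembling the pieces gives 7-ethyl-3,4,7-trimethyldecane.

7-ethyl-3,4,7-trimethyldecane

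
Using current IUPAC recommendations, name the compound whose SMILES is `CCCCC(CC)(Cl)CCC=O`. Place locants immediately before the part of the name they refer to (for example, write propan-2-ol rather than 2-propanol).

4-chloro-4-ethyloctanal

The longest carbon chain that includes the –CHO group has 8 carbons, so the parent hydride is octane.
The principal characteristic group is an aldehyde (terminal –CHO), named with the suffix -al.
Number the chain so that the aldehyde carbon is C-1 by definition.
This places a chloro group at C-4; an ethyl group at C-4.
Prefixes are listed alphabetically: chloro, ethyl.
Assembling the pieces gives 4-chloro-4-ethyloctanal.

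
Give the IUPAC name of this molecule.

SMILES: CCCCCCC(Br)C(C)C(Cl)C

4-bromo-2-chloro-3-methyldecane

The longest carbon chain is 10 atoms: the parent is decane.
Choose the numbering such that the substituent locant set {2,3,4} is lower than {7,8,9} at the first point of difference.
This places a bromo group at C-4; a chloro group at C-2; a methyl group at C-3.
Prefixes are listed alphabetically: bromo, chloro, methyl.
Assembling the pieces gives 4-bromo-2-chloro-3-methyldecane.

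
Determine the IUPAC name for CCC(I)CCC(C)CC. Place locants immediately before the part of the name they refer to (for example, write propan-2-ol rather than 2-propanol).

3-iodo-6-methyloctane

The longest continuous carbon chain has 8 atoms, so the parent hydride is octane.
Number the chain so that the locant sets are identical either way, so the alphabetically earlier iodo substituent takes the lower locant (3 rather than 6).
With this numbering: an iodo group at C-3; a methyl group at C-6.
Substituent prefixes are cited in alphabetical order (multiplying prefixes like di-/tri- are ignored for ordering).
Assembling the pieces gives 3-iodo-6-methyloctane.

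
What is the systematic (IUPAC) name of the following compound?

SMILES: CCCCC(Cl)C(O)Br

1-bromo-2-chlorohexan-1-ol

The longest chain bearing the –OH group is 6 carbons long (hexane).
The principal characteristic group is an alcohol (–OH), named with the suffix -ol.
Choose the numbering such that numbering from this end puts the hydroxyl group at C-1 rather than C-6.
This places the hydroxyl at C-1; a bromo group at C-1; a chloro group at C-2.
Substituent prefixes are cited in alphabetical order (multiplying prefixes like di-/tri- are ignored for ordering).
Putting it together: 1-bromo-2-chlorohexan-1-ol.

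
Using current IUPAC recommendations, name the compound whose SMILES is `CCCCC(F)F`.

1,1-difluoropentane

The longest continuous carbon chain has 5 atoms, so the parent hydride is pentane.
Number the chain so that the substituent locant set {1,1} is lower than {5,5} at the first point of difference.
That gives two fluoro groups at C-1.
The name is 1,1-difluoropentane.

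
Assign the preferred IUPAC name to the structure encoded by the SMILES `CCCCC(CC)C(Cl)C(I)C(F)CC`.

The longest continuous carbon chain has 10 atoms, so the parent hydride is decane.
Number the chain so that the substituent locant set {3,4,5,6} is lower than {5,6,7,8} at the first point of difference.
With this numbering: a chloro group at C-5; an ethyl group at C-6; a fluoro group at C-3; an iodo group at C-4.
The substituents are ordered alphabetically, ignoring any di-/tri- multipliers.
Assembling the pieces gives 5-chloro-6-ethyl-3-fluoro-4-iododecane.

5-chloro-6-ethyl-3-fluoro-4-iododecane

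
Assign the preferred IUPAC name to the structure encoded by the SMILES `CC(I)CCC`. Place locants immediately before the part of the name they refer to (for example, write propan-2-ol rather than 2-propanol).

2-iodopentane

The longest carbon chain is 5 atoms: the parent is pentane.
The numbering direction is chosen so that the substituent locant set {2} is lower than {4} at the first point of difference.
This places an iodo group at C-2.
Assembling the pieces gives 2-iodopentane.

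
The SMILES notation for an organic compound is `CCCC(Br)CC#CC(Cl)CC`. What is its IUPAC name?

Counting along the main chain through the multiple bond gives 10 carbons: the parent is decane.
A C≡C triple bond in the chain gives the infix -yne-.
Choose the numbering such that numbering from this end puts the triple bond at C-4 rather than C-6.
That gives the triple bond between C-4 and C-5; a bromo group at C-7; a chloro group at C-3.
Prefixes are listed alphabetically: bromo, chloro.
Assembling the pieces gives 7-bromo-3-chlorodec-4-yne.

7-bromo-3-chlorodec-4-yne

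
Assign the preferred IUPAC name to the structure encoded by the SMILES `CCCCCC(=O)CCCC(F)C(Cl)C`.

11-chloro-10-fluorododecan-6-one

The longest chain bearing the carbonyl is 12 carbons long (dodecane).
A ketone (C=O on an internal carbon) is the principal characteristic group, giving the suffix -one.
The numbering direction is chosen so that numbering from this end puts the carbonyl group at C-6 rather than C-7.
This places the carbonyl at C-6; a chloro group at C-11; a fluoro group at C-10.
The substituents are ordered alphabetically, ignoring any di-/tri- multipliers.
The name is 11-chloro-10-fluorododecan-6-one.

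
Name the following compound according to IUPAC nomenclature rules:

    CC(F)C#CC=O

The longest chain bearing the –CHO group and the multiple bond is 5 carbons long (pentane).
An aldehyde (terminal –CHO) is the principal characteristic group, giving the suffix -al.
There is one C≡C triple bond, indicated by the ending -yne.
Choose the numbering such that the aldehyde carbon is C-1 by definition.
This places the triple bond between C-2 and C-3; a fluoro group at C-4.
Putting it together: 4-fluoropent-2-ynal.

4-fluoropent-2-ynal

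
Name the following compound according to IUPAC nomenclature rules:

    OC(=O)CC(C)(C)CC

Counting along the main chain through the –COOH group gives 5 carbons: the parent is pentane.
The principal characteristic group is a carboxylic acid (terminal –COOH), named with the suffix -oic acid.
Choose the numbering such that the carboxylic acid carbon is C-1 by definition.
With this numbering: two methyl groups at C-3.
Assembling the pieces gives 3,3-dimethylpentanoic acid.

3,3-dimethylpentanoic acid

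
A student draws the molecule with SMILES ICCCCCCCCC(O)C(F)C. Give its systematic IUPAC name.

2-fluoro-11-iodoundecan-3-ol

The longest carbon chain that includes the –OH group has 11 carbons, so the parent hydride is undecane.
The highest-priority functional group is an alcohol (–OH), so the name ends in -ol.
Choose the numbering such that numbering from this end puts the hydroxyl group at C-3 rather than C-9.
That gives the hydroxyl at C-3; a fluoro group at C-2; an iodo group at C-11.
The substituents are ordered alphabetically, ignoring any di-/tri- multipliers.
Assembling the pieces gives 2-fluoro-11-iodoundecan-3-ol.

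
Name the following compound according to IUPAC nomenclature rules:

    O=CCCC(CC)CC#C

The longest chain bearing the –CHO group and the multiple bond is 7 carbons long (heptane).
The principal characteristic group is an aldehyde (terminal –CHO), named with the suffix -al.
The chain contains a C≡C triple bond, so the unsaturation ending is -yne.
The numbering direction is chosen so that the aldehyde carbon is C-1 by definition.
This places the triple bond between C-6 and C-7; an ethyl group at C-4.
Assembling the pieces gives 4-ethylhept-6-ynal.

4-ethylhept-6-ynal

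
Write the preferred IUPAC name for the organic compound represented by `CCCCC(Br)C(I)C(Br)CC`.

The longest carbon chain is 9 atoms: the parent is nonane.
Choose the numbering such that the substituent locant set {3,4,5} is lower than {5,6,7} at the first point of difference.
That gives bromo groups at C-3 and C-5; an iodo group at C-4.
Substituent prefixes are cited in alphabetical order (multiplying prefixes like di-/tri- are ignored for ordering).
Putting it together: 3,5-dibromo-4-iodononane.

3,5-dibromo-4-iodononane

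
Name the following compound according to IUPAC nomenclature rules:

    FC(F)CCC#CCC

Counting along the main chain through the multiple bond gives 7 carbons: the parent is heptane.
There is one C≡C triple bond, indicated by the ending -yne.
The numbering direction is chosen so that numbering from this end puts the triple bond at C-3 rather than C-4.
With this numbering: the triple bond between C-3 and C-4; two fluoro groups at C-7.
Putting it together: 7,7-difluorohept-3-yne.

7,7-difluorohept-3-yne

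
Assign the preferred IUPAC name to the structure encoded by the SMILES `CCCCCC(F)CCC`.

4-fluorononane

The longest carbon chain is 9 atoms: the parent is nonane.
The numbering direction is chosen so that the substituent locant set {4} is lower than {6} at the first point of difference.
With this numbering: a fluoro group at C-4.
Assembling the pieces gives 4-fluorononane.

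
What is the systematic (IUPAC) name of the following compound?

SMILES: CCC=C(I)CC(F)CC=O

3-fluoro-5-iodooct-5-enal

Counting along the main chain through the –CHO group and the multiple bond gives 8 carbons: the parent is octane.
The highest-priority functional group is an aldehyde (terminal –CHO), so the name ends in -al.
There is one C=C double bond, indicated by the ending -ene.
Choose the numbering such that the aldehyde carbon is C-1 by definition.
With this numbering: the double bond between C-5 and C-6; a fluoro group at C-3; an iodo group at C-5.
The substituents are ordered alphabetically, ignoring any di-/tri- multipliers.
Putting it together: 3-fluoro-5-iodooct-5-enal.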